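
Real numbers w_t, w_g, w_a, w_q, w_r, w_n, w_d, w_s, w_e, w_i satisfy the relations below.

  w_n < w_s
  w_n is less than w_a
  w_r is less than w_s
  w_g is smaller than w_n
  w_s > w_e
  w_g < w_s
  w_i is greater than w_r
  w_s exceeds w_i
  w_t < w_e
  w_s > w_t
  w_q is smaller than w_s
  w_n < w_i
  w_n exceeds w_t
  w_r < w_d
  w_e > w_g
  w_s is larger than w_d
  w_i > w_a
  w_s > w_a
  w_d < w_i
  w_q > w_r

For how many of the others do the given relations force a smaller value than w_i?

6

From w_i the given relations immediately reach w_r, w_d, w_n, w_a.
From those, w_t, w_g — 6 in total.
Nothing else is reachable below w_i; 6 in all.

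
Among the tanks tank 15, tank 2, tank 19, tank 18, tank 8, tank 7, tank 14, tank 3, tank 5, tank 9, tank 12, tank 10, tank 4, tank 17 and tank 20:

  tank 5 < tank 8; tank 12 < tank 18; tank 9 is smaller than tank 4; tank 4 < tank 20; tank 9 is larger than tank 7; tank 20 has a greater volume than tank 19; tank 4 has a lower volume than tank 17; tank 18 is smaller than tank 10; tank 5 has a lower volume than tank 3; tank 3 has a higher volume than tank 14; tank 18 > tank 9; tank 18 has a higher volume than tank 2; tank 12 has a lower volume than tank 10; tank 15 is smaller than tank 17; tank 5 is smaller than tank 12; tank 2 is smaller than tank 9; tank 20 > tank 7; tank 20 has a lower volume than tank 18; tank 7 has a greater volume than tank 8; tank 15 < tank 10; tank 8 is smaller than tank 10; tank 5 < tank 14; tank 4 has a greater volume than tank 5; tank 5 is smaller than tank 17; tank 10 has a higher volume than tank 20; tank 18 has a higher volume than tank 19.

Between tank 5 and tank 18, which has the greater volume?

tank 18

Chaining the given relations: tank 5 < tank 8 < tank 7 < tank 9 < tank 4 < tank 20 < tank 18.
So tank 5 < tank 18; tank 18 is the larger of the two.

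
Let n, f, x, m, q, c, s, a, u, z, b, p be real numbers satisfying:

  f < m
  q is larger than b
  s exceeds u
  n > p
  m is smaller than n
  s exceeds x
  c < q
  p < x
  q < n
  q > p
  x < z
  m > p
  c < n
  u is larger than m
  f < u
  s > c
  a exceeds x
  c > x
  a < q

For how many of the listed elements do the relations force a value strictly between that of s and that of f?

The relations place f below s. An element lies strictly between them when it is forced above f and also forced below s.
Above f: {m, u, n}. Below s: {p, m, x, u, c}.
Intersection: {m, u} — 2.

2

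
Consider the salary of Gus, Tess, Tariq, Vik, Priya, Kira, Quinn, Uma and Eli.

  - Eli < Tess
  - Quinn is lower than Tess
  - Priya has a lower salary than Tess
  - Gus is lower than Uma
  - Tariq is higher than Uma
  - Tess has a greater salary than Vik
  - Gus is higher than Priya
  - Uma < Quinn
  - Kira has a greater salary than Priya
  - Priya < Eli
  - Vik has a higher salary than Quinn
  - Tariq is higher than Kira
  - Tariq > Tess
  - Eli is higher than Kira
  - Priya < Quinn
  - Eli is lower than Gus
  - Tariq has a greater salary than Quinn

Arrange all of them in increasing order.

Each adjacent pair is fixed by a given relation: Priya < Kira; Kira < Eli; Eli < Gus; Gus < Uma; Uma < Quinn; Quinn < Vik; Vik < Tess; Tess < Tariq. Chaining them end to end gives the full order.

Priya < Kira < Eli < Gus < Uma < Quinn < Vik < Tess < Tariq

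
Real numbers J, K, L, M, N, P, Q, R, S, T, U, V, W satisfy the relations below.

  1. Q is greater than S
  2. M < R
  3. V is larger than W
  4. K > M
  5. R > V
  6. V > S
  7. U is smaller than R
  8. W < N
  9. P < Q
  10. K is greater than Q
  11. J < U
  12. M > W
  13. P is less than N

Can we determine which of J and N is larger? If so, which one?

Following every chain through J: above J we get U, R.
N is not reached, and no chain runs the other way from N to J.
So the given relations leave the order of J and N undetermined.

undetermined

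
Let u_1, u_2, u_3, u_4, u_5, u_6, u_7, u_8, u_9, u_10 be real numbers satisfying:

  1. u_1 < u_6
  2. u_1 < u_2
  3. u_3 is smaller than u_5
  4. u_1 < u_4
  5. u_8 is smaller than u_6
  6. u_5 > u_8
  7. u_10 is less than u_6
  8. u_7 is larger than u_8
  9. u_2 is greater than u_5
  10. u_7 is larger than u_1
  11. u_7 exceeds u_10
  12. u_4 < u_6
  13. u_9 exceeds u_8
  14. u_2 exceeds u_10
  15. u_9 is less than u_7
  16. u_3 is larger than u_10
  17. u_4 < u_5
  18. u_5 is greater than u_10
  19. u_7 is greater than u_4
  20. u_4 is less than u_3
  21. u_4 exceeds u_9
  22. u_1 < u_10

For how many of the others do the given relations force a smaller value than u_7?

5

From u_7 the given relations immediately reach u_1, u_10, u_8, u_9, u_4.
No other element is forced below u_7 by the given relations, so the count is 5.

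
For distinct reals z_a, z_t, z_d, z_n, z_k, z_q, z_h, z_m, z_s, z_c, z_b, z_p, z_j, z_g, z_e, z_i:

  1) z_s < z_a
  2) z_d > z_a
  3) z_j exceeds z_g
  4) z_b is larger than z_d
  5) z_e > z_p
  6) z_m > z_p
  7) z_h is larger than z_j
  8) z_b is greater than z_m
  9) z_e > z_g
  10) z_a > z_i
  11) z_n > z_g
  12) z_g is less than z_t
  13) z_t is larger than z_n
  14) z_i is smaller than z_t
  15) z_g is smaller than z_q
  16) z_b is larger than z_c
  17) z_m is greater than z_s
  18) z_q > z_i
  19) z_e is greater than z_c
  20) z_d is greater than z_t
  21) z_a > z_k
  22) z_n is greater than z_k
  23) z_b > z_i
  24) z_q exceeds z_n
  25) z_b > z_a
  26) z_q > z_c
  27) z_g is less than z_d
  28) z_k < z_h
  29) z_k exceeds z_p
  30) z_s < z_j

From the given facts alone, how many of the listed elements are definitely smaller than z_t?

5

From z_t the given relations immediately reach z_i, z_g, z_n.
From those, z_k — 4 in total.
From those, z_p — 5 in total.
Nothing else is reachable below z_t; 5 in all.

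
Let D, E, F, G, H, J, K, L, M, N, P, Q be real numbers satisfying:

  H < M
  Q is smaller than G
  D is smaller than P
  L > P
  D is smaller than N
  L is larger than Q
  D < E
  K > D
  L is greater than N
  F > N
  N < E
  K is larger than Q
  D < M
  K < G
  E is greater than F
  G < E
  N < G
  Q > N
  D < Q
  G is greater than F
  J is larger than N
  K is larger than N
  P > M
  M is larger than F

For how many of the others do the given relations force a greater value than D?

The elements the relations force above D are N, J, Q, F, K, M, P, L, G, E — no chain reaches any other.
That is 10.

10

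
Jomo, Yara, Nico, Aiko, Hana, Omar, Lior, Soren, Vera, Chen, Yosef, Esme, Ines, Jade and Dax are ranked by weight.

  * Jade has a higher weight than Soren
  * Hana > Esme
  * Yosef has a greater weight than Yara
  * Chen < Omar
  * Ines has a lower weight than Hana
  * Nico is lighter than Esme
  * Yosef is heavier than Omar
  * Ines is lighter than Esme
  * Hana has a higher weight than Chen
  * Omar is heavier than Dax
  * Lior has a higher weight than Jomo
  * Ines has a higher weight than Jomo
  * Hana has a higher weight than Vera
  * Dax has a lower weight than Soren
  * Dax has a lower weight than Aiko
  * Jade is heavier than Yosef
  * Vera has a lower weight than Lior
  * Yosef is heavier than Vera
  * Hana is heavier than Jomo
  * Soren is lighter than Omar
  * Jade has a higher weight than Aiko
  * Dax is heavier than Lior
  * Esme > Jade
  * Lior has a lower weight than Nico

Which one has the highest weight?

Hana

Chaining downward from Hana: directly below it, Jomo, Vera, Ines, Chen, Esme; then Nico, Jade; then Lior, Aiko, Soren, Yosef; then Yara, Dax, Omar.
That covers every other element, and nothing is given above Hana, so Hana is the highest weight.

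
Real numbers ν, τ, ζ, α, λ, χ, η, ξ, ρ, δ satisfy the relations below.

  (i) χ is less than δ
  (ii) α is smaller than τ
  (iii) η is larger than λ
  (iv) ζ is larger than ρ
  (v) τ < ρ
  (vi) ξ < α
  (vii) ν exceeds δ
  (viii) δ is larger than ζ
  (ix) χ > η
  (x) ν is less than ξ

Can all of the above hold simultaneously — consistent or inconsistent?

inconsistent

Chaining the given relations yields δ < ν < ξ < α < τ < ρ < ζ, so δ < ζ. But one relation states ζ < δ. These cannot both hold.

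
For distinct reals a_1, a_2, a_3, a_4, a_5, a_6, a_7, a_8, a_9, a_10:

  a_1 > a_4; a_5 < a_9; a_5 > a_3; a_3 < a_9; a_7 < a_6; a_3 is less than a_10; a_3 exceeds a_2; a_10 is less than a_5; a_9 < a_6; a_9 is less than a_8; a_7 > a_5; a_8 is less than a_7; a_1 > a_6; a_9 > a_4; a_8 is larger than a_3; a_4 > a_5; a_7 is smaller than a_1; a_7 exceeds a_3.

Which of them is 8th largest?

a_10

Chaining the given pairs: a_2 < a_3 < a_10 < a_5 < a_4 < a_9 < a_8 < a_7 < a_6 < a_1.
Counting 8 from the largest end gives a_10.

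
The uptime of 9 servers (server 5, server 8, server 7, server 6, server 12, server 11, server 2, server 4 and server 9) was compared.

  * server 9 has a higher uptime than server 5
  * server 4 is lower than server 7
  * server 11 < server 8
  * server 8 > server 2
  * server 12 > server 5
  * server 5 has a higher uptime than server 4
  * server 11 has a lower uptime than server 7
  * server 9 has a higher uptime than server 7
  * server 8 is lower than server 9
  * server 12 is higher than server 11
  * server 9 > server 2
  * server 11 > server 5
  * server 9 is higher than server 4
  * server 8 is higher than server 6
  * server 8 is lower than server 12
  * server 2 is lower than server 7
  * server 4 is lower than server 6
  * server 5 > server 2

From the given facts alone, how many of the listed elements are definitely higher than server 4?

7

Directly above server 4: server 5, server 6, server 7, server 9.
One step further: server 11, server 8, server 12 (7 so far).
Nothing else is reachable above server 4; 7 in all.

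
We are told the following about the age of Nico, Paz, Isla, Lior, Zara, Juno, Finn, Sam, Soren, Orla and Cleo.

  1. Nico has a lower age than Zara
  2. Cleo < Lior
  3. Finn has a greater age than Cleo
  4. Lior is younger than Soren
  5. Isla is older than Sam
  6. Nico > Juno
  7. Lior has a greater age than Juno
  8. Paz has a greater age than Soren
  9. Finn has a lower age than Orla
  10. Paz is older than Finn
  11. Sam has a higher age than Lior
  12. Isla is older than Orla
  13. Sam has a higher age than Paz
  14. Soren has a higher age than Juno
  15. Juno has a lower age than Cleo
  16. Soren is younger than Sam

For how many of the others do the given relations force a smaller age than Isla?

8

Directly below Isla: Sam, Orla.
One step further: Finn, Lior, Soren, Paz (6 so far).
One step further: Juno, Cleo (8 so far).
Nothing else is reachable below Isla; 8 in all.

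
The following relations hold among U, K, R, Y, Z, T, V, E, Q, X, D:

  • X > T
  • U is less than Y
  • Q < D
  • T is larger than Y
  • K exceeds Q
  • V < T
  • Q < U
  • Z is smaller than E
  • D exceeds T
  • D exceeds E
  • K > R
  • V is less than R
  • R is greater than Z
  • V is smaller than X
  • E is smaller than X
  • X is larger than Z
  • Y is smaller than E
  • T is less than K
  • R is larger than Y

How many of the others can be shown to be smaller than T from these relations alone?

Directly below T: V, Y.
One step further: U (3 so far).
One step further: Q (4 so far).
Nothing else is reachable below T; 4 in all.

4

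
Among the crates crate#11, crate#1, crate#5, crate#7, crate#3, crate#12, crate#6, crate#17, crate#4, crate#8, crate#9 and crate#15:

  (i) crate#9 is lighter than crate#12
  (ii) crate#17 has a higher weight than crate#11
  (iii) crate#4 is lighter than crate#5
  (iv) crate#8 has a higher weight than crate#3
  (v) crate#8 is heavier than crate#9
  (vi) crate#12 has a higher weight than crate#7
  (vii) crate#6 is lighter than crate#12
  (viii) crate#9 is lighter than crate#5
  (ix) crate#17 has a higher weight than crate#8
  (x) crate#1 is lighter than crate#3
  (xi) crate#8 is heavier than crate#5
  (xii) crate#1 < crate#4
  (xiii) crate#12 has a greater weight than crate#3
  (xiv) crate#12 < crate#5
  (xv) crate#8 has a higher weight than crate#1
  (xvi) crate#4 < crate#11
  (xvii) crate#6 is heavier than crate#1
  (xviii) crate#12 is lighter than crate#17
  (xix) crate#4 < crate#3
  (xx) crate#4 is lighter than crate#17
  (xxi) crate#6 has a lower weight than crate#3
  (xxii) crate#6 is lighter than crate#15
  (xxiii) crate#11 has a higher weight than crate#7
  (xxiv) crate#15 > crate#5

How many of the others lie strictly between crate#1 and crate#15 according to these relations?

5

Chaining upward from crate#1 reaches: crate#4, crate#6, crate#3, crate#12, crate#5, crate#11, crate#8, crate#17.
Chaining downward from crate#15 reaches: crate#4, crate#6, crate#3, crate#7, crate#9, crate#12, crate#5.
Strictly between crate#1 and crate#15 are those in both lists: crate#4, crate#6, crate#3, crate#12, crate#5 — 5 elements.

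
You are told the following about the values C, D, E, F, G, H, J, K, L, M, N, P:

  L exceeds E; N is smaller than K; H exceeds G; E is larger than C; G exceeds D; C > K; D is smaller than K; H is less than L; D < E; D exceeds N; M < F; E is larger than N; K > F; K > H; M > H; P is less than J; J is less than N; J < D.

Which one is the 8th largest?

The consecutive relations fix a unique order: P < J < N < D < G < H < M < F < K < C < E < L.
The 8th largest is G.

G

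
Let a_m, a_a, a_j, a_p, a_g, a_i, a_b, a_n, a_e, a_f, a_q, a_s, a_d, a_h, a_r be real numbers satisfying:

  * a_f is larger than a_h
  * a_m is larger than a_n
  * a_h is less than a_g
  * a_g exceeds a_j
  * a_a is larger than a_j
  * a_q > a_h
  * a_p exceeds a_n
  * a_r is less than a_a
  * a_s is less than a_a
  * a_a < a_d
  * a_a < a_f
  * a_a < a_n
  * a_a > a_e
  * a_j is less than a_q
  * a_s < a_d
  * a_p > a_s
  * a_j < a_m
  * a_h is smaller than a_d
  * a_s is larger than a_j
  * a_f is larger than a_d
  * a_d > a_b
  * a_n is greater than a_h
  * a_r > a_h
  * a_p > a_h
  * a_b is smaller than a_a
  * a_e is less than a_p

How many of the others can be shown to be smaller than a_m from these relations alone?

8

The elements the relations force below a_m are a_e, a_h, a_j, a_r, a_b, a_s, a_a, a_n — no chain reaches any other.
That is 8.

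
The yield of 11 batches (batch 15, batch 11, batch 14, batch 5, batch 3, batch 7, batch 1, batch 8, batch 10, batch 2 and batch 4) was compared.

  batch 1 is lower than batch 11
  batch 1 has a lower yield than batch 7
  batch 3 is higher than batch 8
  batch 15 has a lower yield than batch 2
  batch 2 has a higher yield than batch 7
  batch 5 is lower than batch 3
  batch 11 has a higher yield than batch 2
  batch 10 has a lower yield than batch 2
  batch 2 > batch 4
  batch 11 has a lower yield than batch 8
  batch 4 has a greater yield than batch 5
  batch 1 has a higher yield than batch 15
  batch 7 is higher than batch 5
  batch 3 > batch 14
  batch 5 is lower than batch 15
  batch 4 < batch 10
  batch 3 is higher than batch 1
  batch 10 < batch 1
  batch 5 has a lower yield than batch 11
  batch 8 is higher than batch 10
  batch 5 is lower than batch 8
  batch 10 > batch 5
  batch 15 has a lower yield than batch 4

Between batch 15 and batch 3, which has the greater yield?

batch 3

batch 15 < batch 4 and batch 4 < batch 10 give batch 15 < batch 10.
Then batch 10 < batch 1 extends the chain to batch 1.
Then batch 1 < batch 7 extends the chain to batch 7.
With batch 7 < batch 2: batch 15 < batch 4 < batch 10 < batch 1 < batch 7 < batch 2.
With batch 2 < batch 11: batch 15 < batch 4 < batch 10 < batch 1 < batch 7 < batch 2 < batch 11.
Then batch 11 < batch 8 extends the chain to batch 8.
With batch 8 < batch 3: batch 15 < batch 4 < batch 10 < batch 1 < batch 7 < batch 2 < batch 11 < batch 8 < batch 3.
So batch 15 < batch 3; batch 3 is the higher of the two.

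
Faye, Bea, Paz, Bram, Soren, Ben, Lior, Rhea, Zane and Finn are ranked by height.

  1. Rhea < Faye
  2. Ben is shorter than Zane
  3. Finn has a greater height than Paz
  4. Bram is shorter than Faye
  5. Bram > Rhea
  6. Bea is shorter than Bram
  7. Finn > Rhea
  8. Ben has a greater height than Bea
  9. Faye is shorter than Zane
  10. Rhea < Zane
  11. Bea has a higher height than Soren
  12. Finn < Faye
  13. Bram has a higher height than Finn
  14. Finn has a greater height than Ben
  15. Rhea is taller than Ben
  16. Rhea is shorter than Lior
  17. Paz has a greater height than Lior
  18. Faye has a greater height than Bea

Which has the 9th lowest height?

Chaining the given pairs: Soren < Bea < Ben < Rhea < Lior < Paz < Finn < Bram < Faye < Zane.
Counting 9 from the smallest end gives Faye.

Faye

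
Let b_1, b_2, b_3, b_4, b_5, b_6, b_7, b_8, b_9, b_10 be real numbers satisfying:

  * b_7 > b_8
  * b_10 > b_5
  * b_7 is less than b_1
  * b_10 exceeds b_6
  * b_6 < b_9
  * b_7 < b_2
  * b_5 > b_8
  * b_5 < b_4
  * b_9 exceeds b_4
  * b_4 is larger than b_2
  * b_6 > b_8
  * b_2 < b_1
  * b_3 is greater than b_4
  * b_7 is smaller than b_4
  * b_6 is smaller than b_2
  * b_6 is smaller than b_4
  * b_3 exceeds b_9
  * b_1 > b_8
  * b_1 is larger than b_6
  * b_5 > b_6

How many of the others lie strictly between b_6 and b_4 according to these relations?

2

The relations place b_6 below b_4. An element lies strictly between them when it is forced above b_6 and also forced below b_4.
Above b_6: {b_5, b_10, b_2, b_1, b_9, b_3}. Below b_4: {b_8, b_5, b_7, b_2}.
Intersection: {b_5, b_2} — 2.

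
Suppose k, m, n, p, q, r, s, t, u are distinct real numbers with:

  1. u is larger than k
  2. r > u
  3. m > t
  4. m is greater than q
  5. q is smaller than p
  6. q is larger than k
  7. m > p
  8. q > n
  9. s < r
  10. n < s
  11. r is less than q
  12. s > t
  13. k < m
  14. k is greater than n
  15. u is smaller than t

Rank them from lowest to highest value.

n < k < u < t < s < r < q < p < m

The consecutive links are each given: n < k; k < u; u < t; t < s; s < r; r < q; q < p; p < m.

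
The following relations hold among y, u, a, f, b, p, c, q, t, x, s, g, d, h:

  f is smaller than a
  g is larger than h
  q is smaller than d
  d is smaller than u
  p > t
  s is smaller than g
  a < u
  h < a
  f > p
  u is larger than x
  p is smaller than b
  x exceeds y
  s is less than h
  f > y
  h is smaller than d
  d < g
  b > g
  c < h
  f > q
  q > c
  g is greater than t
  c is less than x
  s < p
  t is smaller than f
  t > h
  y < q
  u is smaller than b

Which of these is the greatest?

s is not greatest since s < p; y is not greatest since y < f; c is not greatest since c < q; h is not greatest since h < t; t is not greatest since t < f; q is not greatest since q < d; d is not greatest since d < g; p is not greatest since p < b; x is not greatest since x < u; f is not greatest since f < a; a is not greatest since a < u; u is not greatest since u < b; g is not greatest since g < b.
Only b has nothing above it, so b is the greatest.

b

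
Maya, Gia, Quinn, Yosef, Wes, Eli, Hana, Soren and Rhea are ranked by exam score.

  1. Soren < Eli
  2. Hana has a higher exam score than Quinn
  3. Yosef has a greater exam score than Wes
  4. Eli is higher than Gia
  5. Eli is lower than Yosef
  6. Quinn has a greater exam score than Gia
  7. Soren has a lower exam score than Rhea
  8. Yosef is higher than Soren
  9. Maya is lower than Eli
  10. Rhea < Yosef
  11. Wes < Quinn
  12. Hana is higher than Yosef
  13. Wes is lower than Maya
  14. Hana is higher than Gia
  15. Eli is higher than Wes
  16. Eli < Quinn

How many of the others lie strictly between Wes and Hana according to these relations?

The relations place Wes below Hana. An element lies strictly between them when it is forced above Wes and also forced below Hana.
Above Wes: {Maya, Eli, Yosef, Quinn}. Below Hana: {Gia, Maya, Soren, Eli, Rhea, Yosef, Quinn}.
Intersection: {Maya, Eli, Yosef, Quinn} — 4.

4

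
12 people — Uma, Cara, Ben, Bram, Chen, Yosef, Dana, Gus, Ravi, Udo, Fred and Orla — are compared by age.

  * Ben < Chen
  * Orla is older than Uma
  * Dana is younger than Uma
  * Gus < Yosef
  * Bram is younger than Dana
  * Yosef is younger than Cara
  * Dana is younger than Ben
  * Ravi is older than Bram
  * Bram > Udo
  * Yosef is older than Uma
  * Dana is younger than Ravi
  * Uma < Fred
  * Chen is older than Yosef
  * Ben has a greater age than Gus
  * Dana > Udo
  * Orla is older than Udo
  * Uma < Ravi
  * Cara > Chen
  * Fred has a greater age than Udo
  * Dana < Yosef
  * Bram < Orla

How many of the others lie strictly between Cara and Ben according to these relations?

1

The relations place Ben below Cara. An element lies strictly between them when it is forced above Ben and also forced below Cara.
Above Ben: {Chen}. Below Cara: {Gus, Udo, Bram, Dana, Uma, Yosef, Chen}.
Intersection: {Chen} — 1.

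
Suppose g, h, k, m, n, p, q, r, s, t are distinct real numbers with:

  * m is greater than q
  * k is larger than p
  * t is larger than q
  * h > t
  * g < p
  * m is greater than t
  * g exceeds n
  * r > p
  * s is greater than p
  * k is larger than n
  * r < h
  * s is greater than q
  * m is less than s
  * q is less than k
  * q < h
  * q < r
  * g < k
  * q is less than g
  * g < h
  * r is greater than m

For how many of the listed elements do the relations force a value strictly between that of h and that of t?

The relations place t below h. An element lies strictly between them when it is forced above t and also forced below h.
Above t: {m, r, s}. Below h: {n, q, g, m, p, r}.
Intersection: {m, r} — 2.

2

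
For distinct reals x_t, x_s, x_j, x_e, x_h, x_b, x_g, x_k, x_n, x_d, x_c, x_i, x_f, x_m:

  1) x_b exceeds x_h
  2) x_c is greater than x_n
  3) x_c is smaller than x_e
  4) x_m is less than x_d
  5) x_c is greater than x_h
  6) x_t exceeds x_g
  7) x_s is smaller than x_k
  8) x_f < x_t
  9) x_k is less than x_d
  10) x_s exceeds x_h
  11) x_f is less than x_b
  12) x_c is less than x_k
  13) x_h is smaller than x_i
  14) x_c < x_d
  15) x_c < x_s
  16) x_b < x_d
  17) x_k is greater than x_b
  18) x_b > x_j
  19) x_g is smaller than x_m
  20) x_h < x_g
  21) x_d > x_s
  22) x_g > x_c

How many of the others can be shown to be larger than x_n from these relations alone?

8

From x_n the given relations immediately reach x_c.
From those, x_e, x_g, x_s, x_k, x_d — 6 in total.
From those, x_m, x_t — 8 in total.
Nothing else is reachable above x_n; 8 in all.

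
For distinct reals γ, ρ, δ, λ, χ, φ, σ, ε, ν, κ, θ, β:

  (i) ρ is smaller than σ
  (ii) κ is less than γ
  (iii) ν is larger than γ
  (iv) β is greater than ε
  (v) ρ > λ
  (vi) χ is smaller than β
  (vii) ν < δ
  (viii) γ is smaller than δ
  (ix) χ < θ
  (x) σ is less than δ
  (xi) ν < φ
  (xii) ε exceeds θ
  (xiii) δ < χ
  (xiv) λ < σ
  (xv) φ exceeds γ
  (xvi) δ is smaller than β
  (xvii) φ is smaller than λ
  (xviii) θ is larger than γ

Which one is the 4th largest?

χ

Piecing the relations together gives one ordering: κ < γ < ν < φ < λ < ρ < σ < δ < χ < θ < ε < β.
The 4th largest is χ.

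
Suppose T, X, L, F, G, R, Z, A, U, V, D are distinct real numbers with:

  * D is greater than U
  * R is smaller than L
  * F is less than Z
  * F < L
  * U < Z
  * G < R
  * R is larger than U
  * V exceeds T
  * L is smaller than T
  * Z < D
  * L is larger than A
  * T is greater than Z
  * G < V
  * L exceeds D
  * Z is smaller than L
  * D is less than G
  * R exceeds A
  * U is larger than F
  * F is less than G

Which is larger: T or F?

T

Chaining the given relations: F < U < Z < D < G < R < L < T.
So F < T; T is the larger of the two.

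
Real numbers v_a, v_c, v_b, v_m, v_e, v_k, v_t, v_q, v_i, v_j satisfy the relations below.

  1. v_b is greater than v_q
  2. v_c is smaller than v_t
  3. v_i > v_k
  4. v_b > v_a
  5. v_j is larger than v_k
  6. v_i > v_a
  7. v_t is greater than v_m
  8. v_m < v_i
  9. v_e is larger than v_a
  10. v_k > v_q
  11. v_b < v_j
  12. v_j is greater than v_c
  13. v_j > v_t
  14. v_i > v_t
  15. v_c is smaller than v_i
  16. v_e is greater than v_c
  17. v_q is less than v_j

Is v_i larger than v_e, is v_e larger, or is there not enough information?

undetermined

Following every chain through v_i: below v_i we get v_q, v_m, v_a, v_c, v_k, v_t.
v_e is not reached, and no chain runs the other way from v_e to v_i.
So the given relations leave the order of v_i and v_e undetermined.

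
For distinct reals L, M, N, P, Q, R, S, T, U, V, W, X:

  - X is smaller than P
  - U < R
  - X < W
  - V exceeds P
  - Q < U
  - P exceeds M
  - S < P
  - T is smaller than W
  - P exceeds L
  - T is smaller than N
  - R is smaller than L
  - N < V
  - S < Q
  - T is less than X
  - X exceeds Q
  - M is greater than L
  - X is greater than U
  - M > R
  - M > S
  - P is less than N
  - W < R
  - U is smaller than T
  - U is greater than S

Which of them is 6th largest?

R

Chaining the given pairs: S < Q < U < T < X < W < R < L < M < P < N < V.
The 6th largest is R.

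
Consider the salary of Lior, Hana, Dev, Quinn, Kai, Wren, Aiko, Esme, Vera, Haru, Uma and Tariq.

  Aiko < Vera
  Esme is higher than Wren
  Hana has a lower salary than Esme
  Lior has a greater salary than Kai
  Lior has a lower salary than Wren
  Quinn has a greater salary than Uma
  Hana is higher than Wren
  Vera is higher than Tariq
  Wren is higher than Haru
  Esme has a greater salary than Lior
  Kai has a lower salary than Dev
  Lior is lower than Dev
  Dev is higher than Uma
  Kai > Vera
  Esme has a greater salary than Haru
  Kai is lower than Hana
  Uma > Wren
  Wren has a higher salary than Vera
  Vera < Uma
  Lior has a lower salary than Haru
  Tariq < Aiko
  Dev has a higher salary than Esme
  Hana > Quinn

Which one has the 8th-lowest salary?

Uma

Piecing the relations together gives one ordering: Tariq < Aiko < Vera < Kai < Lior < Haru < Wren < Uma < Quinn < Hana < Esme < Dev.
Counting 8 from the smallest end gives Uma.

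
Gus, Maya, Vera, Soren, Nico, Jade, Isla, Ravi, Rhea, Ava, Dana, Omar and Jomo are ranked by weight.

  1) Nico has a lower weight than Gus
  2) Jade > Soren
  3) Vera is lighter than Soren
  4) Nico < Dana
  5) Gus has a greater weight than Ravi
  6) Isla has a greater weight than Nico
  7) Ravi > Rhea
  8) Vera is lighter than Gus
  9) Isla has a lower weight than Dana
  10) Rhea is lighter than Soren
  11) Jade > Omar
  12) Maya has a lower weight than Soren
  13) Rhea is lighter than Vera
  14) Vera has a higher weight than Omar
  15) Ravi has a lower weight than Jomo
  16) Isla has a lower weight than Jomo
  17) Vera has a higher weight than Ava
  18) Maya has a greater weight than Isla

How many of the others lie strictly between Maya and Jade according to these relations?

1

The relations place Maya below Jade. An element lies strictly between them when it is forced above Maya and also forced below Jade.
Above Maya: {Soren}. Below Jade: {Rhea, Nico, Isla, Ava, Omar, Vera, Soren}.
Intersection: {Soren} — 1.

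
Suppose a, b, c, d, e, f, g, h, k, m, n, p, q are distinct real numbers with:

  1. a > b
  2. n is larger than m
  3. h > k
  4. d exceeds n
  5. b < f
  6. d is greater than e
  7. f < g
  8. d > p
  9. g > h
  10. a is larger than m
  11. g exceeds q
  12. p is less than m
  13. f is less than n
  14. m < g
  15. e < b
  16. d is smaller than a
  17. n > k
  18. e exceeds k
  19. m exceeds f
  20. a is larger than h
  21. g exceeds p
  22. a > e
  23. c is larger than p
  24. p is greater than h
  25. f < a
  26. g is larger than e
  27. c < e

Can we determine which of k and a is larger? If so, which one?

a

k < h < p < c < e < b < f < m < n < d < a, by transitivity through h, p, c, e, b, f, m, n, d.
So a is larger.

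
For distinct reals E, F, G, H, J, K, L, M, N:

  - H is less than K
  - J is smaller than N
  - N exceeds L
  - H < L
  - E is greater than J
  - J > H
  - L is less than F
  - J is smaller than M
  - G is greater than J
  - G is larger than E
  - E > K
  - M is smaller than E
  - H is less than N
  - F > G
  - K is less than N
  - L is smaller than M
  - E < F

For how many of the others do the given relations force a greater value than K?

From K the given relations immediately reach E, N.
From those, G, F — 4 in total.
No other element is forced above K by the given relations, so the count is 4.

4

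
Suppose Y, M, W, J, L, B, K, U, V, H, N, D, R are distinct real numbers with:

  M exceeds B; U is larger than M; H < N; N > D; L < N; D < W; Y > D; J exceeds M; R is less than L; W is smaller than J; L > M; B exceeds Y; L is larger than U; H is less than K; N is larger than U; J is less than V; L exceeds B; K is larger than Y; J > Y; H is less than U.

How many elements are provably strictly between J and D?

4

Chaining upward from D reaches: W, Y, B, M, U, L, K, N, V.
Chaining downward from J reaches: W, Y, B, M.
Strictly between D and J are those in both lists: W, Y, B, M — 4 elements.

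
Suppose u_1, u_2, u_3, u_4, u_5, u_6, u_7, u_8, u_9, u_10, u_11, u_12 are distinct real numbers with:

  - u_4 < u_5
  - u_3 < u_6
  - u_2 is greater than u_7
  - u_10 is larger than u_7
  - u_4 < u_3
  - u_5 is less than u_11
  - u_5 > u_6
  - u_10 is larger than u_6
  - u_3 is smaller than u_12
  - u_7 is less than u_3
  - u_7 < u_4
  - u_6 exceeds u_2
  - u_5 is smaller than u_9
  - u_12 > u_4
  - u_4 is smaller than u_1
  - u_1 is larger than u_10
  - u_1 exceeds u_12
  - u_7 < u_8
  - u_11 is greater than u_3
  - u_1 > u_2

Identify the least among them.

u_4 is not least since u_7 < u_4; u_8 is not least since u_7 < u_8; u_2 is not least since u_7 < u_2; u_3 is not least since u_7 < u_3; u_6 is not least since u_3 < u_6; u_12 is not least since u_3 < u_12; u_5 is not least since u_6 < u_5; u_10 is not least since u_7 < u_10; u_1 is not least since u_10 < u_1; u_9 is not least since u_5 < u_9; u_11 is not least since u_3 < u_11.
Only u_7 has nothing below it, so u_7 is the least.

u_7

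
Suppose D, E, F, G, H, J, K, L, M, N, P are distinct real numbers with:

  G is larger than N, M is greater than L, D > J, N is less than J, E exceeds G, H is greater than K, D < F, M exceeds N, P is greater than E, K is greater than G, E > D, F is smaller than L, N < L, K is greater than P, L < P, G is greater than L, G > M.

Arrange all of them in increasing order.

N < J < D < F < L < M < G < E < P < K < H

The consecutive links are each given: N < J; J < D; D < F; F < L; L < M; M < G; G < E; E < P; P < K; K < H.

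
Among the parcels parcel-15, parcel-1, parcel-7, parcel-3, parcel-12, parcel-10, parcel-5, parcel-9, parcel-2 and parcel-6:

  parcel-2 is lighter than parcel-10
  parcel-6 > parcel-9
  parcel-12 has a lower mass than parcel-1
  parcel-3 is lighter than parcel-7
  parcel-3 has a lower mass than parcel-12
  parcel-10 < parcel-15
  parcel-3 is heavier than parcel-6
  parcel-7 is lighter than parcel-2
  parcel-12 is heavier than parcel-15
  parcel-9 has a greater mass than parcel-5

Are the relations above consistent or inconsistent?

consistent

Every relation is compatible with parcel-5 < parcel-9 < parcel-6 < parcel-3 < parcel-7 < parcel-2 < parcel-10 < parcel-15 < parcel-12 < parcel-1; the set is consistent.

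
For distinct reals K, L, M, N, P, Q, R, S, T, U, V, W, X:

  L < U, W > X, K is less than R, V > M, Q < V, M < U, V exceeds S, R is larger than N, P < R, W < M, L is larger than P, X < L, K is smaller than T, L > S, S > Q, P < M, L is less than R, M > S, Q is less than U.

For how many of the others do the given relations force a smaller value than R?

From R the given relations immediately reach N, K, P, L.
From those, X, S — 6 in total.
From those, Q — 7 in total.
Nothing else is reachable below R; 7 in all.

7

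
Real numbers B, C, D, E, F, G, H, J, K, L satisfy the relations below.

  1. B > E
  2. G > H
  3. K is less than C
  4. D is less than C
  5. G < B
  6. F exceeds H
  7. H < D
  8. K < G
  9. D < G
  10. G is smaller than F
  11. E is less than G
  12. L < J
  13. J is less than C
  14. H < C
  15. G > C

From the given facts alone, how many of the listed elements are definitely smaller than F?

8

From F the given relations immediately reach H, G.
From those, K, E, D, C — 6 in total.
From those, J — 7 in total.
From those, L — 8 in total.
Nothing else is reachable below F; 8 in all.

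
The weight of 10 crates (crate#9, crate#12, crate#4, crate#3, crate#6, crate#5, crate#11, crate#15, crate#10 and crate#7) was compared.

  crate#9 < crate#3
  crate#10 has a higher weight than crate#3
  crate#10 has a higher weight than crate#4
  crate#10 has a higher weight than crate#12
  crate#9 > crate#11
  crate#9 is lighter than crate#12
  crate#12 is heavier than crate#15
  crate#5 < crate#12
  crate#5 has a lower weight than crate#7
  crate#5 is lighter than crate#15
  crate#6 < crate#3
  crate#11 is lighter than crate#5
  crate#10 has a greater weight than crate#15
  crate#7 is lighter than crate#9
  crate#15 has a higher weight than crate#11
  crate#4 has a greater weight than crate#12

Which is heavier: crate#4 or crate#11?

Link the given pairs in sequence: crate#11 < crate#5; crate#5 < crate#7; crate#7 < crate#9; crate#9 < crate#12; crate#12 < crate#4.
Chaining these gives crate#11 < crate#5 < crate#7 < crate#9 < crate#12 < crate#4.
So crate#11 < crate#4; crate#4 is the heavier of the two.

crate#4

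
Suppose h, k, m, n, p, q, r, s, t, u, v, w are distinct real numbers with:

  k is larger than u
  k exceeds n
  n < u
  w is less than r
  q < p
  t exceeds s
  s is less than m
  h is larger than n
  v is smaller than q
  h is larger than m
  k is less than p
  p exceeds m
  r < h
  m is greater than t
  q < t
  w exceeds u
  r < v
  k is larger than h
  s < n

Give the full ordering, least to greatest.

Nothing is placed below s, so it is least; from there s < n; n < u; u < w; w < r; r < v; v < q; q < t; t < m; m < h; h < k; k < p, each given directly.

s < n < u < w < r < v < q < t < m < h < k < p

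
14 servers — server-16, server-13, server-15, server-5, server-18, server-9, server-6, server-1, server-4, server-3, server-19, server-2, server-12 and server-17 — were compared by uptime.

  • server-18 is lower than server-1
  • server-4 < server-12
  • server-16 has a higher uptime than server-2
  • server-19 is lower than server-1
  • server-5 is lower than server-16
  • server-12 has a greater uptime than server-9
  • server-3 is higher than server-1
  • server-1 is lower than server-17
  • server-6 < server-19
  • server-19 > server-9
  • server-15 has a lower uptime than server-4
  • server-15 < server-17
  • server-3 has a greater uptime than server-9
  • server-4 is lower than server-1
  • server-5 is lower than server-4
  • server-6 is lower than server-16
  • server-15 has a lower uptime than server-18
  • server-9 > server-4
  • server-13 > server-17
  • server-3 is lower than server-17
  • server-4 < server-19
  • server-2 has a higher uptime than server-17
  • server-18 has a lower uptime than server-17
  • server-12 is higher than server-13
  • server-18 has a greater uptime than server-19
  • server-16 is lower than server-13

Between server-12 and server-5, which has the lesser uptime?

Following the relations from server-5: server-5 < server-4 < server-9 < server-19 < server-18 < server-1 < server-3 < server-17 < server-2 < server-16 < server-13 < server-12.
So server-5 < server-12; server-5 is the lower of the two.

server-5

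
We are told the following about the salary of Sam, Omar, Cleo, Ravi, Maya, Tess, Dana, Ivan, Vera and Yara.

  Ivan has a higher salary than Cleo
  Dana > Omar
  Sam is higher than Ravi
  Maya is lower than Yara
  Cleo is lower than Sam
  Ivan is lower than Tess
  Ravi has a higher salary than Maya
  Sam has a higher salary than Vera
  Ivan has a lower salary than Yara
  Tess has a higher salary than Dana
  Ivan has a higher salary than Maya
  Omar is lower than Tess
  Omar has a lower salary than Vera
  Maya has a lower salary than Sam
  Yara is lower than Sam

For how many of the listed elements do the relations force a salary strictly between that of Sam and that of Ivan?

1

Chaining upward from Ivan reaches: Yara, Tess.
Chaining downward from Sam reaches: Omar, Vera, Cleo, Maya, Ravi, Yara.
Strictly between Ivan and Sam are those in both lists: Yara — 1 element.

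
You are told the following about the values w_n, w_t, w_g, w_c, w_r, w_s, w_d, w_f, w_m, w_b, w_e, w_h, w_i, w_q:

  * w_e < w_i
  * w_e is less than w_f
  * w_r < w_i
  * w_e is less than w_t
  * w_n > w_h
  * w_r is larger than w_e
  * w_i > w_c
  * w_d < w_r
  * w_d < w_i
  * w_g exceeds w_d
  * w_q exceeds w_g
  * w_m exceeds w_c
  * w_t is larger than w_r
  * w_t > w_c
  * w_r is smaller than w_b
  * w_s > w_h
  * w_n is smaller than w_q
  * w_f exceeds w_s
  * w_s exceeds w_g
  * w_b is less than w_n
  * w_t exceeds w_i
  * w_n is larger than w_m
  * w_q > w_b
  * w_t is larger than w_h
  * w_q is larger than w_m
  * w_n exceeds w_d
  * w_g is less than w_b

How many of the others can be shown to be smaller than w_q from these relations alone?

9

The elements the relations force below w_q are w_c, w_e, w_h, w_d, w_r, w_g, w_b, w_m, w_n — no chain reaches any other.
That is 9.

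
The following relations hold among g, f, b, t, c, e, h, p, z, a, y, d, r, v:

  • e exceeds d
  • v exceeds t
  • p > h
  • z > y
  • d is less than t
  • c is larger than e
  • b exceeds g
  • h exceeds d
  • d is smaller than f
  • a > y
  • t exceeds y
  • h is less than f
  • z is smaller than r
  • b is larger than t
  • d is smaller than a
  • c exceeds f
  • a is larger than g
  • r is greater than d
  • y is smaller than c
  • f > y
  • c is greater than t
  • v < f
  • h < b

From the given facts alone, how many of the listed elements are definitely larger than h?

The elements the relations force above h are f, c, p, b — no chain reaches any other.
That is 4.

4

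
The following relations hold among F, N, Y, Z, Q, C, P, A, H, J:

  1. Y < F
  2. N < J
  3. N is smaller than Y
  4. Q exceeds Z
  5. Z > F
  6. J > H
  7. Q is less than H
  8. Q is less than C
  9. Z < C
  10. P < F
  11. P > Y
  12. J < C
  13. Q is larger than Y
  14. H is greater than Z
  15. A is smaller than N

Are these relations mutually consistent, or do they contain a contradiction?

The single ordering A < N < Y < P < F < Z < Q < H < J < C satisfies every listed relation, so no contradiction arises.

consistent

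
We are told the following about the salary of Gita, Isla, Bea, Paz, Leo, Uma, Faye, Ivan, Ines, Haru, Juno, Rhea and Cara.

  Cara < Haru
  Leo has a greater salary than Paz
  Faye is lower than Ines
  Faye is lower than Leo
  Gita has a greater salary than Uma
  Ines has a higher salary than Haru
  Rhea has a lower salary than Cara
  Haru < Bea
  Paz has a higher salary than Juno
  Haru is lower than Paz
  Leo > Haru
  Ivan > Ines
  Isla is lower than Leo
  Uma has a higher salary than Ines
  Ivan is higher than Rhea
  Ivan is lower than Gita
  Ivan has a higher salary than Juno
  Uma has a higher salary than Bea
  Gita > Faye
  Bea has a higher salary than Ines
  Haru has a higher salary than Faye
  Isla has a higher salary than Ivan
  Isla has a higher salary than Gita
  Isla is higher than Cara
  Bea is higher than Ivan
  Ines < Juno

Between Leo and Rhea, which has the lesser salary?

Link the given pairs in sequence: Rhea < Cara; Cara < Haru; Haru < Ines; Ines < Juno; Juno < Ivan; Ivan < Bea; Bea < Uma; Uma < Gita; Gita < Isla; Isla < Leo.
Together: Rhea < Cara < Haru < Ines < Juno < Ivan < Bea < Uma < Gita < Isla < Leo.
So Rhea < Leo; Rhea is the lower of the two.

Rhea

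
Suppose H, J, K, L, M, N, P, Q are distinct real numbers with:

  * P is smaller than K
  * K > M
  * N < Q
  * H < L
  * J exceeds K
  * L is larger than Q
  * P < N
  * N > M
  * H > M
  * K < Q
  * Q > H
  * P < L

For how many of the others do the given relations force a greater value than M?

The elements the relations force above M are H, K, N, Q, L, J — no chain reaches any other.
That is 6.

6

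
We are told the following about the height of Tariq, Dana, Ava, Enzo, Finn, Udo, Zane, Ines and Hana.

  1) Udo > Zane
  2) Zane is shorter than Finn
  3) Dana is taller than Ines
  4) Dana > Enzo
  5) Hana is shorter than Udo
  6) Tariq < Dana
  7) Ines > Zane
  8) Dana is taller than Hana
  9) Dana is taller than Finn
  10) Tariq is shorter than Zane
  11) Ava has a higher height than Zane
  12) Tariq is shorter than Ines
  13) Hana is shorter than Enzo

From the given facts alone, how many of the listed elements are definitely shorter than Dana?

The elements the relations force below Dana are Hana, Tariq, Zane, Enzo, Ines, Finn — no chain reaches any other.
That is 6.

6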